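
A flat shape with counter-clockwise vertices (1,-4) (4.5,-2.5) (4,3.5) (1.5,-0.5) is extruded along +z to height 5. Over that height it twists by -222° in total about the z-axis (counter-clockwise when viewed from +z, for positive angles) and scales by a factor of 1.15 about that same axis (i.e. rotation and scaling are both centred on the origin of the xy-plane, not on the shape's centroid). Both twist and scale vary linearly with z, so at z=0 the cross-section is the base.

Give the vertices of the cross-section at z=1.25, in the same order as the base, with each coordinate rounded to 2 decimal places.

Cross-section at z=1.25: (-2.83,-3.21) (0.51,-5.32) (5.34,-1.36) (0.45,-1.58)

t = z/height = 1.25/5 = 0.25
s = 1 + (scale-1)·z/height = 1 + (1.15-1)·1.25/5 = 1.037500
θ = twist·z/height = -222°·1.25/5 = -55.5000° = -0.968658 rad
cos θ = 0.566406, sin θ = -0.824126 (intermediates below are computed at full precision and shown rounded to 5 d.p.)
v1: (1,-4) → rotate → (-2.73010,-3.08975) → ×s → (-2.83248,-3.20562) → (-2.83,-3.21)
v2: (4.5,-2.5) → rotate → (0.48851,-5.12458) → ×s → (0.50683,-5.31676) → (0.51,-5.32)
v3: (4,3.5) → rotate → (5.15007,-1.31408) → ×s → (5.34319,-1.36336) → (5.34,-1.36)
v4: (1.5,-0.5) → rotate → (0.43755,-1.51939) → ×s → (0.45395,-1.57637) → (0.45,-1.58)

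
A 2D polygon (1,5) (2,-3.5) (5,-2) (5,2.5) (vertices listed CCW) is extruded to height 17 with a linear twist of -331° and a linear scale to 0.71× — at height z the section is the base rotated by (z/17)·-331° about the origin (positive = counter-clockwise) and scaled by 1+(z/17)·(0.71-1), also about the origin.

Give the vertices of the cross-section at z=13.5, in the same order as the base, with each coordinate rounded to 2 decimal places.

Cross-section at z=13.5: (-3.91,0.28) (2.48,1.86) (1.05,4.01) (-2.39,3.58)

t = z/height = 13.5/17 = 0.794118
s = 1 + (scale-1)·z/height = 1 + (0.71-1)·13.5/17 = 0.769706
θ = twist·z/height = -331°·13.5/17 = -262.8529° = -4.587649 rad
cos θ = -0.124416, sin θ = 0.992230 (intermediates below are computed at full precision and shown rounded to 5 d.p.)
v1: (1,5) → rotate → (-5.08557,0.37015) → ×s → (-3.91439,0.28490) → (-3.91,0.28)
v2: (2,-3.5) → rotate → (3.22397,2.41992) → ×s → (2.48151,1.86262) → (2.48,1.86)
v3: (5,-2) → rotate → (1.36238,5.20998) → ×s → (1.04863,4.01015) → (1.05,4.01)
v4: (5,2.5) → rotate → (-3.10266,4.65011) → ×s → (-2.38813,3.57922) → (-2.39,3.58)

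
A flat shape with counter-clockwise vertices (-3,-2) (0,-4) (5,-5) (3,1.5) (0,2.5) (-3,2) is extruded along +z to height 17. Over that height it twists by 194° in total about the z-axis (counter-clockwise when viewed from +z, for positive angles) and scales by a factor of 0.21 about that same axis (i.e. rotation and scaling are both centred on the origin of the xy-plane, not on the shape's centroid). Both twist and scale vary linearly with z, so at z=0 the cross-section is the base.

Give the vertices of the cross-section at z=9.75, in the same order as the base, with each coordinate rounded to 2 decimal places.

t = z/height = 9.75/17 = 0.573529
s = 1 + (scale-1)·z/height = 1 + (0.21-1)·9.75/17 = 0.546912
θ = twist·z/height = 194°·9.75/17 = 111.2647° = 1.941935 rad
cos θ = -0.362677, sin θ = 0.931915 (intermediates below are computed at full precision and shown rounded to 5 d.p.)
v1: (-3,-2) → rotate → (2.95186,-2.07039) → ×s → (1.61441,-1.13232) → (1.61,-1.13)
v2: (0,-4) → rotate → (3.72766,1.45071) → ×s → (2.03870,0.79341) → (2.04,0.79)
v3: (5,-5) → rotate → (2.84619,6.47296) → ×s → (1.55661,3.54014) → (1.56,3.54)
v4: (3,1.5) → rotate → (-2.48590,2.25173) → ×s → (-1.35957,1.23150) → (-1.36,1.23)
v5: (0,2.5) → rotate → (-2.32979,-0.90669) → ×s → (-1.27419,-0.49588) → (-1.27,-0.50)
v6: (-3,2) → rotate → (-0.77580,-3.52110) → ×s → (-0.42429,-1.92573) → (-0.42,-1.93)

Cross-section at z=9.75: (1.61,-1.13) (2.04,0.79) (1.56,3.54) (-1.36,1.23) (-1.27,-0.50) (-0.42,-1.93)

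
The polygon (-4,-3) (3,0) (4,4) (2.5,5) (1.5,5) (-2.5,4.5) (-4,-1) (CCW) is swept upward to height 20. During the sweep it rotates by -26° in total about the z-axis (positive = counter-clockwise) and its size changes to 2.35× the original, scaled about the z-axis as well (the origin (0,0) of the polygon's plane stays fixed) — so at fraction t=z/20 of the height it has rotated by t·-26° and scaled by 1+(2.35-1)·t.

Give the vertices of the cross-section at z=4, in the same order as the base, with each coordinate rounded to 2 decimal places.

t = z/height = 4/20 = 0.2
s = 1 + (scale-1)·z/height = 1 + (2.35-1)·4/20 = 1.270000
θ = twist·z/height = -26°·4/20 = -5.2000° = -0.090757 rad
cos θ = 0.995884, sin θ = -0.090633 (intermediates below are computed at full precision and shown rounded to 5 d.p.)
v1: (-4,-3) → rotate → (-4.25544,-2.62512) → ×s → (-5.40440,-3.33391) → (-5.40,-3.33)
v2: (3,0) → rotate → (2.98765,-0.27190) → ×s → (3.79432,-0.34531) → (3.79,-0.35)
v3: (4,4) → rotate → (4.34607,3.62101) → ×s → (5.51951,4.59868) → (5.52,4.60)
v4: (2.5,5) → rotate → (2.94287,4.75284) → ×s → (3.73745,6.03611) → (3.74,6.04)
v5: (1.5,5) → rotate → (1.94699,4.84347) → ×s → (2.47268,6.15121) → (2.47,6.15)
v6: (-2.5,4.5) → rotate → (-2.08186,4.70806) → ×s → (-2.64397,5.97924) → (-2.64,5.98)
v7: (-4,-1) → rotate → (-4.07417,-0.63335) → ×s → (-5.17420,-0.80436) → (-5.17,-0.80)

Cross-section at z=4: (-5.40,-3.33) (3.79,-0.35) (5.52,4.60) (3.74,6.04) (2.47,6.15) (-2.64,5.98) (-5.17,-0.80)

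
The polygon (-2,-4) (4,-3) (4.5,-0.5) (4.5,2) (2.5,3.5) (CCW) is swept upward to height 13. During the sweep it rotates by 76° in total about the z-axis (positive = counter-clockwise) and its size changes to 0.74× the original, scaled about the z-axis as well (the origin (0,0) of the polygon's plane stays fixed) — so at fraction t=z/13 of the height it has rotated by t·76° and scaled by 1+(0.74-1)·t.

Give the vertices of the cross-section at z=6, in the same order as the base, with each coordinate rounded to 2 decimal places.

t = z/height = 6/13 = 0.461538
s = 1 + (scale-1)·z/height = 1 + (0.74-1)·6/13 = 0.880000
θ = twist·z/height = 76°·6/13 = 35.0769° = 0.612208 rad
cos θ = 0.818381, sin θ = 0.574676 (intermediates below are computed at full precision and shown rounded to 5 d.p.)
v1: (-2,-4) → rotate → (0.66194,-4.42288) → ×s → (0.58251,-3.89213) → (0.58,-3.89)
v2: (4,-3) → rotate → (4.99755,-0.15644) → ×s → (4.39785,-0.13767) → (4.40,-0.14)
v3: (4.5,-0.5) → rotate → (3.97005,2.17685) → ×s → (3.49365,1.91563) → (3.49,1.92)
v4: (4.5,2) → rotate → (2.53336,4.22280) → ×s → (2.22936,3.71607) → (2.23,3.72)
v5: (2.5,3.5) → rotate → (0.03459,4.30102) → ×s → (0.03044,3.78490) → (0.03,3.78)

Cross-section at z=6: (0.58,-3.89) (4.40,-0.14) (3.49,1.92) (2.23,3.72) (0.03,3.78)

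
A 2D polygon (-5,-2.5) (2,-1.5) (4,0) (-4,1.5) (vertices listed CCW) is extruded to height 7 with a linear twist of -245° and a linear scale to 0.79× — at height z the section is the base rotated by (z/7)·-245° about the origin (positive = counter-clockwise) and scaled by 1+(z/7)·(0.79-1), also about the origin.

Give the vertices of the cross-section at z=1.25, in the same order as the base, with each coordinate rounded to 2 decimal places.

t = z/height = 1.25/7 = 0.178571
s = 1 + (scale-1)·z/height = 1 + (0.79-1)·1.25/7 = 0.962500
θ = twist·z/height = -245°·1.25/7 = -43.7500° = -0.763582 rad
cos θ = 0.722364, sin θ = -0.691513 (intermediates below are computed at full precision and shown rounded to 5 d.p.)
v1: (-5,-2.5) → rotate → (-5.34060,1.65166) → ×s → (-5.14033,1.58972) → (-5.14,1.59)
v2: (2,-1.5) → rotate → (0.40746,-2.46657) → ×s → (0.39218,-2.37408) → (0.39,-2.37)
v3: (4,0) → rotate → (2.88946,-2.76605) → ×s → (2.78110,-2.66233) → (2.78,-2.66)
v4: (-4,1.5) → rotate → (-1.85219,3.84960) → ×s → (-1.78273,3.70524) → (-1.78,3.71)

Cross-section at z=1.25: (-5.14,1.59) (0.39,-2.37) (2.78,-2.66) (-1.78,3.71)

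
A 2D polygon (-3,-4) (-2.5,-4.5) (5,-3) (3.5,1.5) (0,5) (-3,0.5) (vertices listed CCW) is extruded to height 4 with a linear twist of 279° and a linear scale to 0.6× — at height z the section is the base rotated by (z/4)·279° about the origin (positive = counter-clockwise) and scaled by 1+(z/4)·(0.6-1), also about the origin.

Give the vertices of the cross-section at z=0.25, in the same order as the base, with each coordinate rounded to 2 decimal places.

Cross-section at z=0.25: (-1.62,-4.60) (-1.01,-4.92) (5.53,-1.33) (2.82,2.42) (-1.46,4.65) (-2.94,-0.41)

t = z/height = 0.25/4 = 0.0625
s = 1 + (scale-1)·z/height = 1 + (0.6-1)·0.25/4 = 0.975000
θ = twist·z/height = 279°·0.25/4 = 17.4375° = 0.304342 rad
cos θ = 0.954044, sin θ = 0.299665 (intermediates below are computed at full precision and shown rounded to 5 d.p.)
v1: (-3,-4) → rotate → (-1.66347,-4.71517) → ×s → (-1.62189,-4.59729) → (-1.62,-4.60)
v2: (-2.5,-4.5) → rotate → (-1.03662,-5.04236) → ×s → (-1.01070,-4.91630) → (-1.01,-4.92)
v3: (5,-3) → rotate → (5.66922,-1.36381) → ×s → (5.52749,-1.32971) → (5.53,-1.33)
v4: (3.5,1.5) → rotate → (2.88966,2.47990) → ×s → (2.81742,2.41790) → (2.82,2.42)
v5: (0,5) → rotate → (-1.49833,4.77022) → ×s → (-1.46087,4.65097) → (-1.46,4.65)
v6: (-3,0.5) → rotate → (-3.01197,-0.42197) → ×s → (-2.93667,-0.41142) → (-2.94,-0.41)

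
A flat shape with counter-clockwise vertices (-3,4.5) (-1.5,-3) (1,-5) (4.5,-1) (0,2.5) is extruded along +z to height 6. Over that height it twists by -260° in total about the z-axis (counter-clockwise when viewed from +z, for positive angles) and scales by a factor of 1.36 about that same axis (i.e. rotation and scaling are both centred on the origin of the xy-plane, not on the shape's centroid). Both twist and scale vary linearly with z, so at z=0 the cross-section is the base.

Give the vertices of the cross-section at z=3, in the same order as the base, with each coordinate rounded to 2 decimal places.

t = z/height = 3/6 = 0.5
s = 1 + (scale-1)·z/height = 1 + (1.36-1)·3/6 = 1.180000
θ = twist·z/height = -260°·3/6 = -130.0000° = -2.268928 rad
cos θ = -0.642788, sin θ = -0.766044 (intermediates below are computed at full precision and shown rounded to 5 d.p.)
v1: (-3,4.5) → rotate → (5.37556,-0.59441) → ×s → (6.34316,-0.70140) → (6.34,-0.70)
v2: (-1.5,-3) → rotate → (-1.33395,3.07743) → ×s → (-1.57406,3.63137) → (-1.57,3.63)
v3: (1,-5) → rotate → (-4.47301,2.44789) → ×s → (-5.27815,2.88851) → (-5.28,2.89)
v4: (4.5,-1) → rotate → (-3.65859,-2.80441) → ×s → (-4.31713,-3.30921) → (-4.32,-3.31)
v5: (0,2.5) → rotate → (1.91511,-1.60697) → ×s → (2.25983,-1.89622) → (2.26,-1.90)

Cross-section at z=3: (6.34,-0.70) (-1.57,3.63) (-5.28,2.89) (-4.32,-3.31) (2.26,-1.90)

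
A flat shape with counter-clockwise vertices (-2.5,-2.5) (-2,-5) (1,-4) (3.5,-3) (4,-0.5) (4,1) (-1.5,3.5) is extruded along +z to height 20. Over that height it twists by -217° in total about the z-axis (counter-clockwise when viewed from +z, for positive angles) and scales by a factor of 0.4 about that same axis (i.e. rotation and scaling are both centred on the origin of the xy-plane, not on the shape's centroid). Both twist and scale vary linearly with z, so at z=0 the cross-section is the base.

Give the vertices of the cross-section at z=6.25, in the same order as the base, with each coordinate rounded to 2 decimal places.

t = z/height = 6.25/20 = 0.3125
s = 1 + (scale-1)·z/height = 1 + (0.4-1)·6.25/20 = 0.812500
θ = twist·z/height = -217°·6.25/20 = -67.8125° = -1.183551 rad
cos θ = 0.377639, sin θ = -0.925953 (intermediates below are computed at full precision and shown rounded to 5 d.p.)
v1: (-2.5,-2.5) → rotate → (-3.25898,1.37079) → ×s → (-2.64792,1.11376) → (-2.65,1.11)
v2: (-2,-5) → rotate → (-5.38504,-0.03629) → ×s → (-4.37535,-0.02948) → (-4.38,-0.03)
v3: (1,-4) → rotate → (-3.32617,-2.43651) → ×s → (-2.70252,-1.97966) → (-2.70,-1.98)
v4: (3.5,-3) → rotate → (-1.45612,-4.37375) → ×s → (-1.18310,-3.55367) → (-1.18,-3.55)
v5: (4,-0.5) → rotate → (1.04758,-3.89263) → ×s → (0.85116,-3.16276) → (0.85,-3.16)
v6: (4,1) → rotate → (2.43651,-3.32617) → ×s → (1.97966,-2.70252) → (1.98,-2.70)
v7: (-1.5,3.5) → rotate → (2.67438,2.71067) → ×s → (2.17293,2.20242) → (2.17,2.20)

Cross-section at z=6.25: (-2.65,1.11) (-4.38,-0.03) (-2.70,-1.98) (-1.18,-3.55) (0.85,-3.16) (1.98,-2.70) (2.17,2.20)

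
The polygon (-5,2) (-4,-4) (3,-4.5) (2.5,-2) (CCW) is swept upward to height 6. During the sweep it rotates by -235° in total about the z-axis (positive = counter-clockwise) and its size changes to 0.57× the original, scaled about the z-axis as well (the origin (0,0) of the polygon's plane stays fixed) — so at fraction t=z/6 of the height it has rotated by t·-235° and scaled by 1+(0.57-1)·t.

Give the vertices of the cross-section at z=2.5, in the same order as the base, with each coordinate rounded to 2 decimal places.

t = z/height = 2.5/6 = 0.416667
s = 1 + (scale-1)·z/height = 1 + (0.57-1)·2.5/6 = 0.820833
θ = twist·z/height = -235°·2.5/6 = -97.9167° = -1.708968 rad
cos θ = -0.137733, sin θ = -0.990469 (intermediates below are computed at full precision and shown rounded to 5 d.p.)
v1: (-5,2) → rotate → (2.66960,4.67688) → ×s → (2.19130,3.83894) → (2.19,3.84)
v2: (-4,-4) → rotate → (-3.41095,4.51281) → ×s → (-2.79982,3.70426) → (-2.80,3.70)
v3: (3,-4.5) → rotate → (-4.87031,-2.35161) → ×s → (-3.99771,-1.93028) → (-4.00,-1.93)
v4: (2.5,-2) → rotate → (-2.32527,-2.20071) → ×s → (-1.90866,-1.80641) → (-1.91,-1.81)

Cross-section at z=2.5: (2.19,3.84) (-2.80,3.70) (-4.00,-1.93) (-1.91,-1.81)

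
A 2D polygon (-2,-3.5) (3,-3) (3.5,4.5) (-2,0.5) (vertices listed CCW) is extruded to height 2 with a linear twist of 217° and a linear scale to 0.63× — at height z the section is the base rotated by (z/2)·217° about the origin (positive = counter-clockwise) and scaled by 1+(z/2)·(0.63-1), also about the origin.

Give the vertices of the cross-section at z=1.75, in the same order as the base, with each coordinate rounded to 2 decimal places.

t = z/height = 1.75/2 = 0.875
s = 1 + (scale-1)·z/height = 1 + (0.63-1)·1.75/2 = 0.676250
θ = twist·z/height = 217°·1.75/2 = 189.8750° = 3.313944 rad
cos θ = -0.985184, sin θ = -0.171499 (intermediates below are computed at full precision and shown rounded to 5 d.p.)
v1: (-2,-3.5) → rotate → (1.37012,3.79114) → ×s → (0.92654,2.56376) → (0.93,2.56)
v2: (3,-3) → rotate → (-3.47005,2.44106) → ×s → (-2.34662,1.65076) → (-2.35,1.65)
v3: (3.5,4.5) → rotate → (-2.67640,-5.03358) → ×s → (-1.80991,-3.40396) → (-1.81,-3.40)
v4: (-2,0.5) → rotate → (2.05612,-0.14959) → ×s → (1.39045,-0.10116) → (1.39,-0.10)

Cross-section at z=1.75: (0.93,2.56) (-2.35,1.65) (-1.81,-3.40) (1.39,-0.10)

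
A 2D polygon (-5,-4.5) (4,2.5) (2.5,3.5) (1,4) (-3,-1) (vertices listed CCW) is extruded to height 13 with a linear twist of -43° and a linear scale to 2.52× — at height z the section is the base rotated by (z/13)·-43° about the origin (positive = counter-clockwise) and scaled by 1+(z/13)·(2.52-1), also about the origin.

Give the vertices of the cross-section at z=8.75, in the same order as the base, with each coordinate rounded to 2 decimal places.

Cross-section at z=8.75: (-13.26,-3.07) (9.53,0.51) (7.85,3.75) (5.69,6.10) (-6.29,1.17)

t = z/height = 8.75/13 = 0.673077
s = 1 + (scale-1)·z/height = 1 + (2.52-1)·8.75/13 = 2.023077
θ = twist·z/height = -43°·8.75/13 = -28.9423° = -0.505139 rad
cos θ = 0.875107, sin θ = -0.483929 (intermediates below are computed at full precision and shown rounded to 5 d.p.)
v1: (-5,-4.5) → rotate → (-6.55322,-1.51834) → ×s → (-13.25766,-3.07172) → (-13.26,-3.07)
v2: (4,2.5) → rotate → (4.71025,0.25205) → ×s → (9.52920,0.50992) → (9.53,0.51)
v3: (2.5,3.5) → rotate → (3.88152,1.85305) → ×s → (7.85261,3.74887) → (7.85,3.75)
v4: (1,4) → rotate → (2.81082,3.01650) → ×s → (5.68651,6.10261) → (5.69,6.10)
v5: (-3,-1) → rotate → (-3.10925,0.57668) → ×s → (-6.29025,1.16667) → (-6.29,1.17)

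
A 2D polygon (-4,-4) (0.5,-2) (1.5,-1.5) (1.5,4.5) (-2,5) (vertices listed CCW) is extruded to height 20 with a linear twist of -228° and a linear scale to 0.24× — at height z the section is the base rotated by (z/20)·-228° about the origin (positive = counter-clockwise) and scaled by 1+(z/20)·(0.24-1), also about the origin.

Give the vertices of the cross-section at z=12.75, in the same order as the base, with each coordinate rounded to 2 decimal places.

t = z/height = 12.75/20 = 0.6375
s = 1 + (scale-1)·z/height = 1 + (0.24-1)·12.75/20 = 0.515500
θ = twist·z/height = -228°·12.75/20 = -145.3500° = -2.536836 rad
cos θ = -0.822641, sin θ = -0.568562 (intermediates below are computed at full precision and shown rounded to 5 d.p.)
v1: (-4,-4) → rotate → (1.01631,5.56481) → ×s → (0.52391,2.86866) → (0.52,2.87)
v2: (0.5,-2) → rotate → (-1.54844,1.36100) → ×s → (-0.79822,0.70160) → (-0.80,0.70)
v3: (1.5,-1.5) → rotate → (-2.08680,0.38112) → ×s → (-1.07575,0.19647) → (-1.08,0.20)
v4: (1.5,4.5) → rotate → (1.32457,-4.55473) → ×s → (0.68281,-2.34796) → (0.68,-2.35)
v5: (-2,5) → rotate → (4.48809,-2.97608) → ×s → (2.31361,-1.53417) → (2.31,-1.53)

Cross-section at z=12.75: (0.52,2.87) (-0.80,0.70) (-1.08,0.20) (0.68,-2.35) (2.31,-1.53)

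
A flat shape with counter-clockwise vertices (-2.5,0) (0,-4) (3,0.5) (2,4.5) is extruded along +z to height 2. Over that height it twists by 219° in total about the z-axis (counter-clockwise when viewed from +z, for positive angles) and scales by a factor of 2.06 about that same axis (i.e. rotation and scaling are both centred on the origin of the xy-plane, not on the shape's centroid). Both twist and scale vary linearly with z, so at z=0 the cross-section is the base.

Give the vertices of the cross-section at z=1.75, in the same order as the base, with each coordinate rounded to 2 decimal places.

t = z/height = 1.75/2 = 0.875
s = 1 + (scale-1)·z/height = 1 + (2.06-1)·1.75/2 = 1.927500
θ = twist·z/height = 219°·1.75/2 = 191.6250° = 3.344487 rad
cos θ = -0.979487, sin θ = -0.201505 (intermediates below are computed at full precision and shown rounded to 5 d.p.)
v1: (-2.5,0) → rotate → (2.44872,0.50376) → ×s → (4.71991,0.97100) → (4.72,0.97)
v2: (0,-4) → rotate → (-0.80602,3.91795) → ×s → (-1.55361,7.55185) → (-1.55,7.55)
v3: (3,0.5) → rotate → (-2.83771,-1.09426) → ×s → (-5.46969,-2.10919) → (-5.47,-2.11)
v4: (2,4.5) → rotate → (-1.05220,-4.81070) → ×s → (-2.02812,-9.27263) → (-2.03,-9.27)

Cross-section at z=1.75: (4.72,0.97) (-1.55,7.55) (-5.47,-2.11) (-2.03,-9.27)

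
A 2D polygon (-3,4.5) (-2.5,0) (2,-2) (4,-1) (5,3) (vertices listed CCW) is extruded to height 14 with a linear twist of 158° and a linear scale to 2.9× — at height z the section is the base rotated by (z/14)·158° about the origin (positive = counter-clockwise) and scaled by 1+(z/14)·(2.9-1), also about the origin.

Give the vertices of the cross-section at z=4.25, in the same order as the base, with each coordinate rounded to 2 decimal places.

Cross-section at z=4.25: (-8.44,1.24) (-2.64,-2.93) (4.45,0.23) (5.39,3.63) (1.77,9.02)

t = z/height = 4.25/14 = 0.303571
s = 1 + (scale-1)·z/height = 1 + (2.9-1)·4.25/14 = 1.576786
θ = twist·z/height = 158°·4.25/14 = 47.9643° = 0.837135 rad
cos θ = 0.669594, sin θ = 0.742728 (intermediates below are computed at full precision and shown rounded to 5 d.p.)
v1: (-3,4.5) → rotate → (-5.35106,0.78499) → ×s → (-8.43747,1.23776) → (-8.44,1.24)
v2: (-2.5,0) → rotate → (-1.67398,-1.85682) → ×s → (-2.63951,-2.92781) → (-2.64,-2.93)
v3: (2,-2) → rotate → (2.82464,0.14627) → ×s → (4.45386,0.23063) → (4.45,0.23)
v4: (4,-1) → rotate → (3.42110,2.30132) → ×s → (5.39435,3.62868) → (5.39,3.63)
v5: (5,3) → rotate → (1.11979,5.72242) → ×s → (1.76566,9.02303) → (1.77,9.02)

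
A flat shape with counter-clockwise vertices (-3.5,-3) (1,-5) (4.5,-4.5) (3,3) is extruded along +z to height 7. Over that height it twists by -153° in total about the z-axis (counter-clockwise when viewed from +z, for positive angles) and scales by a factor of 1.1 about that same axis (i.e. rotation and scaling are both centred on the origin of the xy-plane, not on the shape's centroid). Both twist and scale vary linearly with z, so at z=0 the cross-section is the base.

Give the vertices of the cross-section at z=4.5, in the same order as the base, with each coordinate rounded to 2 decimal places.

Cross-section at z=4.5: (-2.62,4.15) (-5.42,-0.28) (-5.43,-4.04) (2.69,-3.62)

t = z/height = 4.5/7 = 0.642857
s = 1 + (scale-1)·z/height = 1 + (1.1-1)·4.5/7 = 1.064286
θ = twist·z/height = -153°·4.5/7 = -98.3571° = -1.716656 rad
cos θ = -0.145343, sin θ = -0.989381 (intermediates below are computed at full precision and shown rounded to 5 d.p.)
v1: (-3.5,-3) → rotate → (-2.45944,3.89886) → ×s → (-2.61755,4.14950) → (-2.62,4.15)
v2: (1,-5) → rotate → (-5.09225,-0.26267) → ×s → (-5.41961,-0.27955) → (-5.42,-0.28)
v3: (4.5,-4.5) → rotate → (-5.10626,-3.79817) → ×s → (-5.43452,-4.04234) → (-5.43,-4.04)
v4: (3,3) → rotate → (2.53211,-3.40417) → ×s → (2.69489,-3.62301) → (2.69,-3.62)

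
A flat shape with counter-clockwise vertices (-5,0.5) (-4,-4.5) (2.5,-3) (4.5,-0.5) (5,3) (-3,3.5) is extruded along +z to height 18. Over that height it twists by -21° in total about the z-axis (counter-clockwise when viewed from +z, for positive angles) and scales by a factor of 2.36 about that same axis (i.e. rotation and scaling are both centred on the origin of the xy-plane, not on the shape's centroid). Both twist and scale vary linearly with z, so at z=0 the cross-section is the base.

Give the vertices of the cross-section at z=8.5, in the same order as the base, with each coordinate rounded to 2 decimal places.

Cross-section at z=8.5: (-7.95,2.22) (-7.74,-6.15) (3.20,-5.56) (7.14,-2.08) (8.94,3.44) (-3.86,6.51)

t = z/height = 8.5/18 = 0.472222
s = 1 + (scale-1)·z/height = 1 + (2.36-1)·8.5/18 = 1.642222
θ = twist·z/height = -21°·8.5/18 = -9.9167° = -0.173078 rad
cos θ = 0.985059, sin θ = -0.172216 (intermediates below are computed at full precision and shown rounded to 5 d.p.)
v1: (-5,0.5) → rotate → (-4.83919,1.35361) → ×s → (-7.94702,2.22292) → (-7.95,2.22)
v2: (-4,-4.5) → rotate → (-4.71521,-3.74390) → ×s → (-7.74342,-6.14832) → (-7.74,-6.15)
v3: (2.5,-3) → rotate → (1.94600,-3.38572) → ×s → (3.19577,-5.56010) → (3.20,-5.56)
v4: (4.5,-0.5) → rotate → (4.34666,-1.26750) → ×s → (7.13818,-2.08152) → (7.14,-2.08)
v5: (5,3) → rotate → (5.44194,2.09410) → ×s → (8.93688,3.43898) → (8.94,3.44)
v6: (-3,3.5) → rotate → (-2.35242,3.96435) → ×s → (-3.86320,6.51035) → (-3.86,6.51)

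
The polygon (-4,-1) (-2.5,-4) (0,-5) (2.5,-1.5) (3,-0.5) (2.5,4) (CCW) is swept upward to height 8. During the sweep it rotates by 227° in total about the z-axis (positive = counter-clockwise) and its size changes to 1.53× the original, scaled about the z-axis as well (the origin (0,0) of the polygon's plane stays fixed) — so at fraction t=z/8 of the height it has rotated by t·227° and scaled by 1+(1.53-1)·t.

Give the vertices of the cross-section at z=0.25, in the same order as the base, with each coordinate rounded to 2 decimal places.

t = z/height = 0.25/8 = 0.03125
s = 1 + (scale-1)·z/height = 1 + (1.53-1)·0.25/8 = 1.016563
θ = twist·z/height = 227°·0.25/8 = 7.0938° = 0.123809 rad
cos θ = 0.992345, sin θ = 0.123493 (intermediates below are computed at full precision and shown rounded to 5 d.p.)
v1: (-4,-1) → rotate → (-3.84589,-1.48632) → ×s → (-3.90959,-1.51094) → (-3.91,-1.51)
v2: (-2.5,-4) → rotate → (-1.98689,-4.27811) → ×s → (-2.01980,-4.34897) → (-2.02,-4.35)
v3: (0,-5) → rotate → (0.61747,-4.96173) → ×s → (0.62769,-5.04391) → (0.63,-5.04)
v4: (2.5,-1.5) → rotate → (2.66610,-1.17979) → ×s → (2.71026,-1.19933) → (2.71,-1.20)
v5: (3,-0.5) → rotate → (3.03878,-0.12569) → ×s → (3.08911,-0.12777) → (3.09,-0.13)
v6: (2.5,4) → rotate → (1.98689,4.27811) → ×s → (2.01980,4.34897) → (2.02,4.35)

Cross-section at z=0.25: (-3.91,-1.51) (-2.02,-4.35) (0.63,-5.04) (2.71,-1.20) (3.09,-0.13) (2.02,4.35)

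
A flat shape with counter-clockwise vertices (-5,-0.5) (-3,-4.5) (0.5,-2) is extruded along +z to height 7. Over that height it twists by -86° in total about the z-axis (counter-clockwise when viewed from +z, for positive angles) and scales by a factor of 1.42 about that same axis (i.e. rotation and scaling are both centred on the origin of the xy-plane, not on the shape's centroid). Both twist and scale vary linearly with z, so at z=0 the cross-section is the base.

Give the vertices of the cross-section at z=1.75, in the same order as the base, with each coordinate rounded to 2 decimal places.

t = z/height = 1.75/7 = 0.25
s = 1 + (scale-1)·z/height = 1 + (1.42-1)·1.75/7 = 1.105000
θ = twist·z/height = -86°·1.75/7 = -21.5000° = -0.375246 rad
cos θ = 0.930418, sin θ = -0.366501 (intermediates below are computed at full precision and shown rounded to 5 d.p.)
v1: (-5,-0.5) → rotate → (-4.83534,1.36730) → ×s → (-5.34305,1.51086) → (-5.34,1.51)
v2: (-3,-4.5) → rotate → (-4.44051,-3.08738) → ×s → (-4.90676,-3.41155) → (-4.91,-3.41)
v3: (0.5,-2) → rotate → (-0.26779,-2.04409) → ×s → (-0.29591,-2.25871) → (-0.30,-2.26)

Cross-section at z=1.75: (-5.34,1.51) (-4.91,-3.41) (-0.30,-2.26)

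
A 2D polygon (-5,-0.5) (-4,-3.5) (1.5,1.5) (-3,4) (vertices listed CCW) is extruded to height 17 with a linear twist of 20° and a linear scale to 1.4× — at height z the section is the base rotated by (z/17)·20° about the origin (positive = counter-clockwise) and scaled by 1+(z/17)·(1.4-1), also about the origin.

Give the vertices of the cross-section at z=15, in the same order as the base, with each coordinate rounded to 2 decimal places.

Cross-section at z=15: (-6.24,-2.70) (-3.72,-6.15) (1.32,2.55) (-5.51,3.93)

t = z/height = 15/17 = 0.882353
s = 1 + (scale-1)·z/height = 1 + (1.4-1)·15/17 = 1.352941
θ = twist·z/height = 20°·15/17 = 17.6471° = 0.307999 rad
cos θ = 0.952942, sin θ = 0.303153 (intermediates below are computed at full precision and shown rounded to 5 d.p.)
v1: (-5,-0.5) → rotate → (-4.61313,-1.99223) → ×s → (-6.24130,-2.69538) → (-6.24,-2.70)
v2: (-4,-3.5) → rotate → (-2.75073,-4.54791) → ×s → (-3.72158,-6.15305) → (-3.72,-6.15)
v3: (1.5,1.5) → rotate → (0.97468,1.88414) → ×s → (1.31869,2.54913) → (1.32,2.55)
v4: (-3,4) → rotate → (-4.07144,2.90231) → ×s → (-5.50841,3.92665) → (-5.51,3.93)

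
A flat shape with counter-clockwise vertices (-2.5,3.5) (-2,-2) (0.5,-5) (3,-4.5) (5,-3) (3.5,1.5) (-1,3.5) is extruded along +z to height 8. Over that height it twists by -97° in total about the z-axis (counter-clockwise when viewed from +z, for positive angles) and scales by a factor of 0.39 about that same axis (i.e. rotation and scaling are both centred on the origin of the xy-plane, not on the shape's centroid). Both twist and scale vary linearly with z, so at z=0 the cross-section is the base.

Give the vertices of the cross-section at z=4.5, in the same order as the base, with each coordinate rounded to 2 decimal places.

Cross-section at z=4.5: (0.92,2.67) (-1.83,0.31) (-2.49,-2.17) (-1.27,-3.32) (0.30,-3.82) (2.14,-1.30) (1.49,1.87)

t = z/height = 4.5/8 = 0.5625
s = 1 + (scale-1)·z/height = 1 + (0.39-1)·4.5/8 = 0.656875
θ = twist·z/height = -97°·4.5/8 = -54.5625° = -0.952295 rad
cos θ = 0.579815, sin θ = -0.814748 (intermediates below are computed at full precision and shown rounded to 5 d.p.)
v1: (-2.5,3.5) → rotate → (1.40208,4.06622) → ×s → (0.92099,2.67100) → (0.92,2.67)
v2: (-2,-2) → rotate → (-2.78913,0.46987) → ×s → (-1.83211,0.30864) → (-1.83,0.31)
v3: (0.5,-5) → rotate → (-3.78384,-3.30645) → ×s → (-2.48551,-2.17192) → (-2.49,-2.17)
v4: (3,-4.5) → rotate → (-1.92692,-5.05341) → ×s → (-1.26575,-3.31946) → (-1.27,-3.32)
v5: (5,-3) → rotate → (0.45483,-5.81319) → ×s → (0.29876,-3.81854) → (0.30,-3.82)
v6: (3.5,1.5) → rotate → (3.25147,-1.98190) → ×s → (2.13581,-1.30186) → (2.14,-1.30)
v7: (-1,3.5) → rotate → (2.27181,2.84410) → ×s → (1.49229,1.86822) → (1.49,1.87)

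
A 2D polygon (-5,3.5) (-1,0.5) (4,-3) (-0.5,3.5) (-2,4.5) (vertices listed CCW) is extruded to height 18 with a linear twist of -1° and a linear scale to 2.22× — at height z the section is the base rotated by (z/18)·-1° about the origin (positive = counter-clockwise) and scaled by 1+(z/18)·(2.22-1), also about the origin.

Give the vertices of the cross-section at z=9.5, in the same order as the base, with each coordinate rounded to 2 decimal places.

t = z/height = 9.5/18 = 0.527778
s = 1 + (scale-1)·z/height = 1 + (2.22-1)·9.5/18 = 1.643889
θ = twist·z/height = -1°·9.5/18 = -0.5278° = -0.009211 rad
cos θ = 0.999958, sin θ = -0.009211 (intermediates below are computed at full precision and shown rounded to 5 d.p.)
v1: (-5,3.5) → rotate → (-4.96755,3.54591) → ×s → (-8.16610,5.82908) → (-8.17,5.83)
v2: (-1,0.5) → rotate → (-0.99535,0.50919) → ×s → (-1.63625,0.83705) → (-1.64,0.84)
v3: (4,-3) → rotate → (3.97220,-3.03672) → ×s → (6.52985,-4.99203) → (6.53,-4.99)
v4: (-0.5,3.5) → rotate → (-0.46774,3.50446) → ×s → (-0.76891,5.76094) → (-0.77,5.76)
v5: (-2,4.5) → rotate → (-1.95846,4.51823) → ×s → (-3.21950,7.42747) → (-3.22,7.43)

Cross-section at z=9.5: (-8.17,5.83) (-1.64,0.84) (6.53,-4.99) (-0.77,5.76) (-3.22,7.43)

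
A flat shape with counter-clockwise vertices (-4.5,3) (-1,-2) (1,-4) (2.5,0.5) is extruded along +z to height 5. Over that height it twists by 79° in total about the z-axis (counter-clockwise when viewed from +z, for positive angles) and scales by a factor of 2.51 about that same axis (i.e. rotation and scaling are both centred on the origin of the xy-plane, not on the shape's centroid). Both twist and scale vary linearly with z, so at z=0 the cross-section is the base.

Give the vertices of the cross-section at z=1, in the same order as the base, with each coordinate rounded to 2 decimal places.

Cross-section at z=1: (-6.70,2.16) (-0.54,-2.86) (2.67,-4.66) (2.95,1.51)

t = z/height = 1/5 = 0.2
s = 1 + (scale-1)·z/height = 1 + (2.51-1)·1/5 = 1.302000
θ = twist·z/height = 79°·1/5 = 15.8000° = 0.275762 rad
cos θ = 0.962218, sin θ = 0.272280 (intermediates below are computed at full precision and shown rounded to 5 d.p.)
v1: (-4.5,3) → rotate → (-5.14682,1.66139) → ×s → (-6.70116,2.16313) → (-6.70,2.16)
v2: (-1,-2) → rotate → (-0.41766,-2.19672) → ×s → (-0.54379,-2.86012) → (-0.54,-2.86)
v3: (1,-4) → rotate → (2.05134,-3.57659) → ×s → (2.67084,-4.65672) → (2.67,-4.66)
v4: (2.5,0.5) → rotate → (2.26940,1.16181) → ×s → (2.95477,1.51268) → (2.95,1.51)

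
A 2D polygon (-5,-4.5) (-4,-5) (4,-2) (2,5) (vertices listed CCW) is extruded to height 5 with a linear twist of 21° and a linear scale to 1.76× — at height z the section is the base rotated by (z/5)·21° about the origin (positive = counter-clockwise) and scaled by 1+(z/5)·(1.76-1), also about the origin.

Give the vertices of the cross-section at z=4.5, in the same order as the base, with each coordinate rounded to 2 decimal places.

t = z/height = 4.5/5 = 0.9
s = 1 + (scale-1)·z/height = 1 + (1.76-1)·4.5/5 = 1.684000
θ = twist·z/height = 21°·4.5/5 = 18.9000° = 0.329867 rad
cos θ = 0.946085, sin θ = 0.323917 (intermediates below are computed at full precision and shown rounded to 5 d.p.)
v1: (-5,-4.5) → rotate → (-3.27280,-5.87697) → ×s → (-5.51139,-9.89682) → (-5.51,-9.90)
v2: (-4,-5) → rotate → (-2.16475,-6.02610) → ×s → (-3.64545,-10.14795) → (-3.65,-10.15)
v3: (4,-2) → rotate → (4.43218,-0.59650) → ×s → (7.46378,-1.00451) → (7.46,-1.00)
v4: (2,5) → rotate → (0.27258,5.37826) → ×s → (0.45903,9.05699) → (0.46,9.06)

Cross-section at z=4.5: (-5.51,-9.90) (-3.65,-10.15) (7.46,-1.00) (0.46,9.06)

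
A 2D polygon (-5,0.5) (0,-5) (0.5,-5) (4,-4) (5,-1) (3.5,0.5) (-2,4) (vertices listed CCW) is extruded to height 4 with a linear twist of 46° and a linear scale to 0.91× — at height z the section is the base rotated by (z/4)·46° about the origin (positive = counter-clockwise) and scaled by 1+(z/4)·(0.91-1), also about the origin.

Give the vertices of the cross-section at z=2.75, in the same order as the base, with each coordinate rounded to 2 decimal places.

Cross-section at z=2.75: (-4.24,-2.06) (2.46,-3.99) (2.86,-3.75) (5.16,-1.23) (4.49,1.66) (2.55,2.12) (-3.57,2.21)

t = z/height = 2.75/4 = 0.6875
s = 1 + (scale-1)·z/height = 1 + (0.91-1)·2.75/4 = 0.938125
θ = twist·z/height = 46°·2.75/4 = 31.6250° = 0.551960 rad
cos θ = 0.851498, sin θ = 0.524357 (intermediates below are computed at full precision and shown rounded to 5 d.p.)
v1: (-5,0.5) → rotate → (-4.51967,-2.19604) → ×s → (-4.24002,-2.06016) → (-4.24,-2.06)
v2: (0,-5) → rotate → (2.62179,-4.25749) → ×s → (2.45956,-3.99406) → (2.46,-3.99)
v3: (0.5,-5) → rotate → (3.04754,-3.99531) → ×s → (2.85897,-3.74810) → (2.86,-3.75)
v4: (4,-4) → rotate → (5.50342,-1.30856) → ×s → (5.16290,-1.22760) → (5.16,-1.23)
v5: (5,-1) → rotate → (4.78185,1.77029) → ×s → (4.48597,1.66075) → (4.49,1.66)
v6: (3.5,0.5) → rotate → (2.71807,2.26100) → ×s → (2.54988,2.12110) → (2.55,2.12)
v7: (-2,4) → rotate → (-3.80043,2.35728) → ×s → (-3.56528,2.21142) → (-3.57,2.21)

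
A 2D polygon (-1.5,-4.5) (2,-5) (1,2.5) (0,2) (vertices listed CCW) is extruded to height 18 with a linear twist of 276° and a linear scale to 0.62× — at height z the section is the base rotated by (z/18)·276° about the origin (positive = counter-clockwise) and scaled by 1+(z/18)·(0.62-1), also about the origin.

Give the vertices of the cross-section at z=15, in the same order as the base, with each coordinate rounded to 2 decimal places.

t = z/height = 15/18 = 0.833333
s = 1 + (scale-1)·z/height = 1 + (0.62-1)·15/18 = 0.683333
θ = twist·z/height = 276°·15/18 = 230.0000° = 4.014257 rad
cos θ = -0.642788, sin θ = -0.766044 (intermediates below are computed at full precision and shown rounded to 5 d.p.)
v1: (-1.5,-4.5) → rotate → (-2.48302,4.04161) → ×s → (-1.69673,2.76177) → (-1.70,2.76)
v2: (2,-5) → rotate → (-5.11580,1.68185) → ×s → (-3.49579,1.14926) → (-3.50,1.15)
v3: (1,2.5) → rotate → (1.27232,-2.37301) → ×s → (0.86942,-1.62156) → (0.87,-1.62)
v4: (0,2) → rotate → (1.53209,-1.28558) → ×s → (1.04693,-0.87848) → (1.05,-0.88)

Cross-section at z=15: (-1.70,2.76) (-3.50,1.15) (0.87,-1.62) (1.05,-0.88)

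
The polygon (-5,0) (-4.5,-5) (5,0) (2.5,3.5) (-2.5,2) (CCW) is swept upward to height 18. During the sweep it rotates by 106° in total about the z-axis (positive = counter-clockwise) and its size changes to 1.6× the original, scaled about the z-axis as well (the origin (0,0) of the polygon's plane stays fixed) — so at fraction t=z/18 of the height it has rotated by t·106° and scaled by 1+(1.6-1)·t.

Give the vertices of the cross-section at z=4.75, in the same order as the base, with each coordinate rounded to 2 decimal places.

Cross-section at z=4.75: (-5.12,-2.72) (-1.89,-7.56) (5.12,2.72) (0.66,4.94) (-3.64,0.69)

t = z/height = 4.75/18 = 0.263889
s = 1 + (scale-1)·z/height = 1 + (1.6-1)·4.75/18 = 1.158333
θ = twist·z/height = 106°·4.75/18 = 27.9722° = 0.488207 rad
cos θ = 0.883175, sin θ = 0.469043 (intermediates below are computed at full precision and shown rounded to 5 d.p.)
v1: (-5,0) → rotate → (-4.41588,-2.34522) → ×s → (-5.11506,-2.71654) → (-5.12,-2.72)
v2: (-4.5,-5) → rotate → (-1.62907,-6.52657) → ×s → (-1.88701,-7.55994) → (-1.89,-7.56)
v3: (5,0) → rotate → (4.41588,2.34522) → ×s → (5.11506,2.71654) → (5.12,2.72)
v4: (2.5,3.5) → rotate → (0.56629,4.26372) → ×s → (0.65595,4.93881) → (0.66,4.94)
v5: (-2.5,2) → rotate → (-3.14602,0.59374) → ×s → (-3.64415,0.68775) → (-3.64,0.69)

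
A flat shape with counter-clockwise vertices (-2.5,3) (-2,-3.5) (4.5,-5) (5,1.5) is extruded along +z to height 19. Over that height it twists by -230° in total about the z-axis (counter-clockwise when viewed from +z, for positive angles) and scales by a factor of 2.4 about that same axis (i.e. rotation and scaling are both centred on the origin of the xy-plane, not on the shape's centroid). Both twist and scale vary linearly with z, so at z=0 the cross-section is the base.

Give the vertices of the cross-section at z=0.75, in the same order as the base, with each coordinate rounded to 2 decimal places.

t = z/height = 0.75/19 = 0.0394737
s = 1 + (scale-1)·z/height = 1 + (2.4-1)·0.75/19 = 1.055263
θ = twist·z/height = -230°·0.75/19 = -9.0789° = -0.158458 rad
cos θ = 0.987472, sin θ = -0.157795 (intermediates below are computed at full precision and shown rounded to 5 d.p.)
v1: (-2.5,3) → rotate → (-1.99529,3.35690) → ×s → (-2.10556,3.54242) → (-2.11,3.54)
v2: (-2,-3.5) → rotate → (-2.52723,-3.14056) → ×s → (-2.66689,-3.31412) → (-2.67,-3.31)
v3: (4.5,-5) → rotate → (3.65465,-5.64744) → ×s → (3.85661,-5.95953) → (3.86,-5.96)
v4: (5,1.5) → rotate → (5.17405,0.69223) → ×s → (5.45999,0.73049) → (5.46,0.73)

Cross-section at z=0.75: (-2.11,3.54) (-2.67,-3.31) (3.86,-5.96) (5.46,0.73)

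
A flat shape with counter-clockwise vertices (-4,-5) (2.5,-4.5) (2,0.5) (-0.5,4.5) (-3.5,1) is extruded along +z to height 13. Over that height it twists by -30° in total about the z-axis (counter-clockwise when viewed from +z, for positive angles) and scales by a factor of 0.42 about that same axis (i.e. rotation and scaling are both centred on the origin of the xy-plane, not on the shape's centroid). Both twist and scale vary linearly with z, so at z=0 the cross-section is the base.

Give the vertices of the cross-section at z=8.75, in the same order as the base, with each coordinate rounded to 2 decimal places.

t = z/height = 8.75/13 = 0.673077
s = 1 + (scale-1)·z/height = 1 + (0.42-1)·8.75/13 = 0.609615
θ = twist·z/height = -30°·8.75/13 = -20.1923° = -0.352422 rad
cos θ = 0.938539, sin θ = -0.345172 (intermediates below are computed at full precision and shown rounded to 5 d.p.)
v1: (-4,-5) → rotate → (-5.48002,-3.31201) → ×s → (-3.34070,-2.01905) → (-3.34,-2.02)
v2: (2.5,-4.5) → rotate → (0.79307,-5.08636) → ×s → (0.48347,-3.10072) → (0.48,-3.10)
v3: (2,0.5) → rotate → (2.04966,-0.22107) → ×s → (1.24951,-0.13477) → (1.25,-0.13)
v4: (-0.5,4.5) → rotate → (1.08401,4.39601) → ×s → (0.66083,2.67988) → (0.66,2.68)
v5: (-3.5,1) → rotate → (-2.93972,2.14664) → ×s → (-1.79210,1.30863) → (-1.79,1.31)

Cross-section at z=8.75: (-3.34,-2.02) (0.48,-3.10) (1.25,-0.13) (0.66,2.68) (-1.79,1.31)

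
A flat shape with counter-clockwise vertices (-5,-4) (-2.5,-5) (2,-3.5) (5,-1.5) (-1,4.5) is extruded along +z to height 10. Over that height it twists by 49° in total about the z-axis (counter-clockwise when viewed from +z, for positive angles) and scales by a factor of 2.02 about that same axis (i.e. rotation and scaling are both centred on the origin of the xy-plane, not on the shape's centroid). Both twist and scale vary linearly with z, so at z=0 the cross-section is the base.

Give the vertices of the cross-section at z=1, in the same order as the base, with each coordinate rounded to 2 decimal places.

t = z/height = 1/10 = 0.1
s = 1 + (scale-1)·z/height = 1 + (2.02-1)·1/10 = 1.102000
θ = twist·z/height = 49°·1/10 = 4.9000° = 0.085521 rad
cos θ = 0.996345, sin θ = 0.085417 (intermediates below are computed at full precision and shown rounded to 5 d.p.)
v1: (-5,-4) → rotate → (-4.64006,-4.41247) → ×s → (-5.11334,-4.86254) → (-5.11,-4.86)
v2: (-2.5,-5) → rotate → (-2.06378,-5.19527) → ×s → (-2.27428,-5.72519) → (-2.27,-5.73)
v3: (2,-3.5) → rotate → (2.29165,-3.31637) → ×s → (2.52540,-3.65464) → (2.53,-3.65)
v4: (5,-1.5) → rotate → (5.10985,-1.06743) → ×s → (5.63106,-1.17631) → (5.63,-1.18)
v5: (-1,4.5) → rotate → (-1.38072,4.39814) → ×s → (-1.52156,4.84675) → (-1.52,4.85)

Cross-section at z=1: (-5.11,-4.86) (-2.27,-5.73) (2.53,-3.65) (5.63,-1.18) (-1.52,4.85)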